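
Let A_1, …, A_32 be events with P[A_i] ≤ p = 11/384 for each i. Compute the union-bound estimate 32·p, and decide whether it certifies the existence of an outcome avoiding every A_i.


Union bound: P[∪_{i=1}^{32} A_i] ≤ Σ_i P[A_i] ≤ 32·p = 32·(11/384) = 11/12.
Numerically: 11/12 ≈ 0.9166667.
Is 11/12 < 1? YES.
Since P[∪ A_i] ≤ 11/12 < 1, the complement has P[∩ A_i^c] ≥ 1 − 11/12 = 1/12 > 0, so some outcome avoids every A_i.

32·p = 11/12 ≈ 0.9166667; existence CERTIFIED by the union bound.


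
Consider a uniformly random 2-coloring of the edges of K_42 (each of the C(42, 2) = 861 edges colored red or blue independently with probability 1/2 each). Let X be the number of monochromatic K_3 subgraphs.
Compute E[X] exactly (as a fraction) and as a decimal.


Let X = Σ_S X_S over the C(42, 3) = 11480 subsets S of size 3, where X_S = 1 if the K_3 on S is monochromatic.
For a fixed S, the K_3 on S has C(3, 2) = 3 edges. P[all 3 edges red] = (1/2)^3, and likewise for blue, so P[monochromatic] = 2·(1/2)^3 = 2^{1 − 3} = 1/4.
Summing: E[X] = C(42, 3) · 2^{1 − 3} = 11480 · 1/4 = 2870.
Numerically: E[X] ≈ 2870.0000.

E[X] = C(42,3)·2^(1−C(3,2)) = 2870 ≈ 2870.0000.


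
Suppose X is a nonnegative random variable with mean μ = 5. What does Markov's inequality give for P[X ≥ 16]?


μ = E[X] = 5, a = 16.
Markov: P[X ≥ 16] ≤ μ/a = (5)/16 = 5/16.
Numerically: ≈ 0.312.
(Since a = 16 > μ = 5.000, the bound 5/16 is < 1 and informative.)

P[X ≥ 16] ≤ 5/16 ≈ 0.312.


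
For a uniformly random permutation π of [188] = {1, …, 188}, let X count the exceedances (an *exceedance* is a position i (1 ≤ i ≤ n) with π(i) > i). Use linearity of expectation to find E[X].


Write X = Σ_{i=1}^{188} X_i, where X_i = 1_{π(i) > i}.
For each fixed i, π(i) is uniform over {1, …, 188} (marginal of a uniform permutation), so P[π(i) > i] = (n − i)/n. Summing: Σ_{i=1}^{188} (n − i)/n = (0 + 1 + … + 187)/188 = 188(188 − 1)/(2·188) = (188 − 1)/2.
Hence E[X] = Σ_{i=1}^{188} (188 − i)/188 = 187/2 ≈ 93.50000.

E[X] = 187/2 = 93.50000.


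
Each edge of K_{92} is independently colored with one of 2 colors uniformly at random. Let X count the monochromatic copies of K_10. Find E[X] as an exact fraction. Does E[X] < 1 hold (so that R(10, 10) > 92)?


E[X] = C(92, 10) · 2^{1 − 45} = 7210666060598 · 2^{−44} = 7210666060598/17592186044416.
As a reduced fraction: E[X] = 3605333030299/8796093022208 ≈ 0.40988.
Is E[X] < 1? YES.
Since E[X] < 1, there exists a 2-coloring of K_{92} with no monochromatic K_10; hence R(10, 10) > 92.

E[X] = 3605333030299/8796093022208 ≈ 0.40988; E[X] < 1, so R(10, 10) > 92.


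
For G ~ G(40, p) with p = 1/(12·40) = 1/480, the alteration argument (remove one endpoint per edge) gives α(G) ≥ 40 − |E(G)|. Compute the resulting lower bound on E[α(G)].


E[|E(G)|] = C(40, 2)·p = 780 · (1/480) = 13/8.
E[α(G)] ≥ n − E[|E(G)|] = 40 − 13/8 = 307/8.
Numerically: ≈ 38.3750.
(This is only a lower bound; the true E[α(G)] may be larger.)

E[α(G)] ≥ 307/8 ≈ 38.3750.


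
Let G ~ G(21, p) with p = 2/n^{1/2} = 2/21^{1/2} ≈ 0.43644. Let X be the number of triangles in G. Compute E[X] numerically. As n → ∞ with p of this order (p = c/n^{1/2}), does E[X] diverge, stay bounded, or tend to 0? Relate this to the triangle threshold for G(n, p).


Number of potential triangles: C(21, 3) = 1330.
Each occurs with probability p³ ≈ (0.43644)³ ≈ 8.3130625e-02.
By linearity: E[X] = C(21, 3)·p³ ≈ 1330 · 8.3130625e-02 ≈ 110.56373.
Since α = 1/2 < 1, p = c/n^{1/2} ≫ 1/n is above the triangle threshold p ~ 1/n. Asymptotically E[X] ~ (c³/6)·n^{3(1−α)} = (2³/6)·n^{1.5} → ∞; triangles are abundant w.h.p.

E[X] ≈ 110.56373; in regime p = Θ(1/n^{1/2}) E[X] diverges (above the triangle threshold p ~ 1/n).


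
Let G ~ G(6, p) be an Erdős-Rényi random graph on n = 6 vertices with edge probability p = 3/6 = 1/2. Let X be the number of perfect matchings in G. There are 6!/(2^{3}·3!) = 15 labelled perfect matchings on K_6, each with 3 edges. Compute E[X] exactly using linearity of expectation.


K_6 has 6!/(2^{3}·3!) = 15 labelled perfect matchings.
For each such perfect matching H, let X_H = 1 if all 3 edges of H are present in G. Then P[X_H = 1] = p^{3} = (1/2)^{3} = 1/8.
By linearity: E[X] = Σ_H E[X_H] = 15 · p^{3} = 15 · 1/8 = 15/8.
Numerically: E[X] ≈ 1.875.

E[X] = 15 · (1/2)^{3} = 15/8 ≈ 1.875.


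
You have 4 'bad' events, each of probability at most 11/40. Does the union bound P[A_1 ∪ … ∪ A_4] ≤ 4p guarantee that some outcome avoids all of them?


Union bound: P[∪_{i=1}^{4} A_i] ≤ Σ_i P[A_i] ≤ 4·p = 4·(11/40) = 11/10.
Numerically: 11/10 ≈ 1.100.
Is 11/10 < 1? NO.
Since the bound 11/10 is ≥ 1, the union bound is uninformative here; it does NOT by itself certify existence.

4·p = 11/10 ≈ 1.100; existence NOT certified by the union bound.


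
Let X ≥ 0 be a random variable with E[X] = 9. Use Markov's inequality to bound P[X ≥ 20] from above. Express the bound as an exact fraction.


μ = E[X] = 9, a = 20.
Markov: P[X ≥ 20] ≤ μ/a = (9)/20 = 9/20.
Numerically: ≈ 0.450000.
(Since a = 20 > μ = 9.000000, the bound 9/20 is < 1 and informative.)

P[X ≥ 20] ≤ 9/20 ≈ 0.450000.


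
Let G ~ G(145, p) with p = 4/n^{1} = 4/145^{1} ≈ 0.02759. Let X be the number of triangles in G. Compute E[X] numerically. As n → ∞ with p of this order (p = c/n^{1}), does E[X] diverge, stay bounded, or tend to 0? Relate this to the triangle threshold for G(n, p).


Number of potential triangles: C(145, 3) = 497640.
Each occurs with probability p³ ≈ (0.02759)³ ≈ 2.099307e-05.
By linearity: E[X] = C(145, 3)·p³ ≈ 497640 · 2.099307e-05 ≈ 10.4470.
Here α = 1, so p = 4/n is exactly at the triangle threshold p ~ 1/n. Asymptotically E[X] → c³/6 = 4³/6 = 32/3 ≈ 10.6667, a bounded constant. In this regime the triangle count is asymptotically Poisson(c³/6).

E[X] ≈ 10.4470; in regime p = Θ(1/n^{1}) E[X] stays bounded (at the triangle threshold p ~ 1/n).


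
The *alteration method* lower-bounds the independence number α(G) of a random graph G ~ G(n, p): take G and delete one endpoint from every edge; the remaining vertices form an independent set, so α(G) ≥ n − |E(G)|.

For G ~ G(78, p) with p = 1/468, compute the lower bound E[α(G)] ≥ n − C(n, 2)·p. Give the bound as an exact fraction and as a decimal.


E[|E(G)|] = C(78, 2)·p = 3003 · (1/468) = 77/12.
E[α(G)] ≥ n − E[|E(G)|] = 78 − 77/12 = 859/12.
Numerically: ≈ 71.58333.
(This is only a lower bound; the true E[α(G)] may be larger.)

E[α(G)] ≥ 859/12 ≈ 71.58333.


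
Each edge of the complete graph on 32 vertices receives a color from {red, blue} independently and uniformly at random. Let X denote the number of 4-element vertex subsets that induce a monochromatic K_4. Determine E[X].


Let X = Σ_S X_S over the C(32, 4) = 35960 subsets S of size 4, where X_S = 1 if the K_4 on S is monochromatic.
For a fixed S, the K_4 on S has C(4, 2) = 6 edges. P[all 6 edges red] = (1/2)^6, and likewise for blue, so P[monochromatic] = 2·(1/2)^6 = 2^{1 − 6} = 1/32.
Summing: E[X] = C(32, 4) · 2^{1 − 6} = 35960 · 1/32 = 4495/4.
Numerically: E[X] ≈ 1123.7500.

E[X] = C(32,4)·2^(1−C(4,2)) = 4495/4 ≈ 1123.7500.


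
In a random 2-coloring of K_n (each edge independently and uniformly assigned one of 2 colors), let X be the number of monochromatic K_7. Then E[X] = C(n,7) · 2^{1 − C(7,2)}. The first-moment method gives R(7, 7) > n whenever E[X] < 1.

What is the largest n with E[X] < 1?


We need C(n, 7) · 2^{1 − 21} < 1, i.e. C(n, 7) < 2^{21 − 1} = 1048576.
Check values of n near the boundary:
  n = 26: C(26, 7) = 657800; 657800 < 1048576? YES
  n = 27: C(27, 7) = 888030; 888030 < 1048576? YES
  n = 28: C(28, 7) = 1184040; 1184040 < 1048576? NO
  n = 29: C(29, 7) = 1560780; 1560780 < 1048576? NO
  n = 30: C(30, 7) = 2035800; 2035800 < 1048576? NO
The largest n with C(n, 7) < 1048576 is n = 27 (where E[X] = 444015/524288 ≈ 0.846891). Hence R(7, 7) > 27, i.e. R(7, 7) ≥ 28.

Largest n = 27; hence R(7, 7) > 27.


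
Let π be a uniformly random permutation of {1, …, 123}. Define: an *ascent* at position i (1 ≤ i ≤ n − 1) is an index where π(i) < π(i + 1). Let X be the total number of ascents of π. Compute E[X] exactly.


Write X = Σ X_I over i = 1, …, 122, with X_I the indicator of one ascent.
There are 122 indicators.
For each fixed i, the pair (π(i), π(i+1)) is a uniformly random ordered pair of distinct values from {1, …, 123}; by symmetry P[π(i) < π(i+1)] = 1/2.
By linearity: E[X] = 122 · (1/2) = (123 − 1) · (1/2) = 61 ≈ 61.000000.

E[X] = 61 = 61.000000.


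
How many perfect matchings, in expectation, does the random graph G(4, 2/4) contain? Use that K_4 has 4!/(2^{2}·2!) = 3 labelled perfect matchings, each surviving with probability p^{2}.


K_4 has 4!/(2^{2}·2!) = 3 labelled perfect matchings.
For each such perfect matching H, let X_H = 1 if all 2 edges of H are present in G. Then P[X_H = 1] = p^{2} = (1/2)^{2} = 1/4.
By linearity: E[X] = Σ_H E[X_H] = 3 · p^{2} = 3 · 1/4 = 3/4.
Numerically: E[X] ≈ 0.75.

E[X] = 3 · (1/2)^{2} = 3/4 ≈ 0.75.


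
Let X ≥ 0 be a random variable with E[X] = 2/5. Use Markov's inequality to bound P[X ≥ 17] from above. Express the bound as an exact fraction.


μ = E[X] = 2/5, a = 17.
Markov: P[X ≥ 17] ≤ μ/a = (2/5)/17 = 2/85.
Numerically: ≈ 0.023529.
(Since a = 17 > μ = 0.400000, the bound 2/85 is < 1 and informative.)

P[X ≥ 17] ≤ 2/85 ≈ 0.023529.


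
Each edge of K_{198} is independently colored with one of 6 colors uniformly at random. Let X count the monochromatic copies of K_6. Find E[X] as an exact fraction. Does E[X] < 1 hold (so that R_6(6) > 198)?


E[X] = C(198, 6) · 6^{1 − 15} = 77526225777 · 6^{−14} = 77526225777/78364164096.
As a reduced fraction: E[X] = 25842075259/26121388032 ≈ 0.9893071.
Is E[X] < 1? YES.
Since E[X] < 1, there exists a 6-coloring of K_{198} with no monochromatic K_6; hence R_6(6) > 198.

E[X] = 25842075259/26121388032 ≈ 0.9893071; E[X] < 1, so R_6(6) > 198.


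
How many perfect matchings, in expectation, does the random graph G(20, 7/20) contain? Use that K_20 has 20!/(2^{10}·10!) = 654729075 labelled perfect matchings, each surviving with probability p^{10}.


K_20 has 20!/(2^{10}·10!) = 654729075 labelled perfect matchings.
For each such perfect matching H, let X_H = 1 if all 10 edges of H are present in G. Then P[X_H = 1] = p^{10} = (7/20)^{10} = 282475249/10240000000000.
By linearity: E[X] = Σ_H E[X_H] = 654729075 · p^{10} = 654729075 · 282475249/10240000000000 = 7397790339526587/409600000000.
Numerically: E[X] ≈ 1.81e+04.

E[X] = 654729075 · (7/20)^{10} = 7397790339526587/409600000000 ≈ 1.81e+04.


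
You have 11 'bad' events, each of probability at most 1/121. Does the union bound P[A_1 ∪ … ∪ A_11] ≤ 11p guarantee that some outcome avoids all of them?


Union bound: P[∪_{i=1}^{11} A_i] ≤ Σ_i P[A_i] ≤ 11·p = 11·(1/121) = 1/11.
Numerically: 1/11 ≈ 0.090909.
Is 1/11 < 1? YES.
Since P[∪ A_i] ≤ 1/11 < 1, the complement has P[∩ A_i^c] ≥ 1 − 1/11 = 10/11 > 0, so some outcome avoids every A_i.

11·p = 1/11 ≈ 0.090909; existence CERTIFIED by the union bound.


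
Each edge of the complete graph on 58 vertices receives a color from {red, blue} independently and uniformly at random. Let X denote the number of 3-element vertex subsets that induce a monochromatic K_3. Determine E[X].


Let X = Σ_S X_S over the C(58, 3) = 30856 subsets S of size 3, where X_S = 1 if the K_3 on S is monochromatic.
For a fixed S, the K_3 on S has C(3, 2) = 3 edges. P[all 3 edges red] = (1/2)^3, and likewise for blue, so P[monochromatic] = 2·(1/2)^3 = 2^{1 − 3} = 1/4.
By linearity of expectation: E[X] = C(58, 3) · 2^{1 − 3} = 30856 · 1/4 = 7714.
Numerically: E[X] ≈ 7714.0000.

E[X] = C(58,3)·2^(1−C(3,2)) = 7714 ≈ 7714.0000.


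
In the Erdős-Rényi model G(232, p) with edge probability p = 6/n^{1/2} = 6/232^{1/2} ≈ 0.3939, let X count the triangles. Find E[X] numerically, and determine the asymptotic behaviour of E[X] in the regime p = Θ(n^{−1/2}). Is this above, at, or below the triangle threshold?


Number of potential triangles: C(232, 3) = 2054360.
Each occurs with probability p³ ≈ (0.3939)³ ≈ 6.112541e-02.
By linearity: E[X] = C(232, 3)·p³ ≈ 2054360 · 6.112541e-02 ≈ 125573.5940.
Since α = 1/2 < 1, p = c/n^{1/2} ≫ 1/n is above the triangle threshold p ~ 1/n. Asymptotically E[X] ~ (c³/6)·n^{3(1−α)} = (6³/6)·n^{1.5} → ∞; triangles are abundant w.h.p.

E[X] ≈ 125573.5940; in regime p = Θ(1/n^{1/2}) E[X] diverges (above the triangle threshold p ~ 1/n).


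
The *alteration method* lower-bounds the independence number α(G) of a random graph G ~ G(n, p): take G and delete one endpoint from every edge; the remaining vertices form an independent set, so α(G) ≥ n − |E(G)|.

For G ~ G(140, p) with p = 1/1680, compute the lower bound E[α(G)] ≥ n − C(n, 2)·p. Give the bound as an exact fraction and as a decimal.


E[|E(G)|] = C(140, 2)·p = 9730 · (1/1680) = 139/24.
E[α(G)] ≥ n − E[|E(G)|] = 140 − 139/24 = 3221/24.
Numerically: ≈ 134.208.
(This is only a lower bound; the true E[α(G)] may be larger.)

E[α(G)] ≥ 3221/24 ≈ 134.208.


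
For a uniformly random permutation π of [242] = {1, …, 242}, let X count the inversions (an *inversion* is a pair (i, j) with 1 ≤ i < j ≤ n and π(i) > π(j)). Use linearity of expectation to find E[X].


Write X = Σ X_I over the C(242, 2) = 29161 pairs i < j, with X_I the indicator of one inversion.
There are 29161 indicators.
For each fixed pair i < j, the values π(i) and π(j) are two distinct elements of {1, …, 242} in uniformly random order; by symmetry P[π(i) > π(j)] = 1/2.
By linearity: E[X] = 29161 · (1/2) = C(242, 2) · (1/2) = 29161/2 = 29161/2 ≈ 14580.50000.

E[X] = 29161/2 = 14580.50000.


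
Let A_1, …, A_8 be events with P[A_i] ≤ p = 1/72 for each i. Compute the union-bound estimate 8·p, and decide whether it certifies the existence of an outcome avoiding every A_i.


Union bound: P[∪_{i=1}^{8} A_i] ≤ Σ_i P[A_i] ≤ 8·p = 8·(1/72) = 1/9.
Numerically: 1/9 ≈ 0.11111.
Is 1/9 < 1? YES.
Since P[∪ A_i] ≤ 1/9 < 1, the complement has P[∩ A_i^c] ≥ 1 − 1/9 = 8/9 > 0, so some outcome avoids every A_i.

8·p = 1/9 ≈ 0.11111; existence CERTIFIED by the union bound.


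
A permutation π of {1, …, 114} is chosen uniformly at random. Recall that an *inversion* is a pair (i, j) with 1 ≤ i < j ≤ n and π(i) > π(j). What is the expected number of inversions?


Write X = Σ X_I over the C(114, 2) = 6441 pairs i < j, with X_I the indicator of one inversion.
There are 6441 indicators.
For each fixed pair i < j, the values π(i) and π(j) are two distinct elements of {1, …, 114} in uniformly random order; by symmetry P[π(i) > π(j)] = 1/2.
By linearity: E[X] = 6441 · (1/2) = C(114, 2) · (1/2) = 6441/2 = 6441/2 ≈ 3220.500.

E[X] = 6441/2 = 3220.500.


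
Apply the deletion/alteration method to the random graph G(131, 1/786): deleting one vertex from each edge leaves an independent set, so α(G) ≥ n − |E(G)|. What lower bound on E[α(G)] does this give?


E[|E(G)|] = C(131, 2)·p = 8515 · (1/786) = 65/6.
E[α(G)] ≥ n − E[|E(G)|] = 131 − 65/6 = 721/6.
Numerically: ≈ 120.167.
(This is only a lower bound; the true E[α(G)] may be larger.)

E[α(G)] ≥ 721/6 ≈ 120.167.


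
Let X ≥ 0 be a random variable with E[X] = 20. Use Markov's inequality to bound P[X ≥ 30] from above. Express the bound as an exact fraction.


μ = E[X] = 20, a = 30.
Markov: P[X ≥ 30] ≤ μ/a = (20)/30 = 2/3.
Numerically: ≈ 0.6667.
(Since a = 30 > μ = 20.0000, the bound 2/3 is < 1 and informative.)

P[X ≥ 30] ≤ 2/3 ≈ 0.6667.


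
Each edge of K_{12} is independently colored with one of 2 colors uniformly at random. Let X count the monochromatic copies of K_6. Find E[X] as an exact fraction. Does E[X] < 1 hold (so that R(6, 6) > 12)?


E[X] = C(12, 6) · 2^{1 − 15} = 924 · 2^{−14} = 924/16384.
As a reduced fraction: E[X] = 231/4096 ≈ 0.0563965.
Is E[X] < 1? YES.
Since E[X] < 1, there exists a 2-coloring of K_{12} with no monochromatic K_6; hence R(6, 6) > 12.

E[X] = 231/4096 ≈ 0.0563965; E[X] < 1, so R(6, 6) > 12.


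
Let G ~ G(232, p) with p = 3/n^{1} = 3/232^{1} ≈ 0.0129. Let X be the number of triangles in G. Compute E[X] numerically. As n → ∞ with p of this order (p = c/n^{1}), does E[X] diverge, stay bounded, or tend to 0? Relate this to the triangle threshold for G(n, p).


Number of potential triangles: C(232, 3) = 2054360.
Each occurs with probability p³ ≈ (0.0129)³ ≈ 2.16222e-06.
By linearity: E[X] = C(232, 3)·p³ ≈ 2054360 · 2.16222e-06 ≈ 4.442.
Here α = 1, so p = 3/n is exactly at the triangle threshold p ~ 1/n. Asymptotically E[X] → c³/6 = 3³/6 = 9/2 ≈ 4.500, a bounded constant. In this regime the triangle count is asymptotically Poisson(c³/6).

E[X] ≈ 4.442; in regime p = Θ(1/n^{1}) E[X] stays bounded (at the triangle threshold p ~ 1/n).


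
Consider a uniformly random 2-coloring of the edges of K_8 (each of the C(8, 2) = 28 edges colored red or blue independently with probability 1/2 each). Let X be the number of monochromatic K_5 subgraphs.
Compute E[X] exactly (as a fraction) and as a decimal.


Let X = Σ_S X_S over the C(8, 5) = 56 subsets S of size 5, where X_S = 1 if the K_5 on S is monochromatic.
For a fixed S, the K_5 on S has C(5, 2) = 10 edges. P[all 10 edges red] = (1/2)^10, and likewise for blue, so P[monochromatic] = 2·(1/2)^10 = 2^{1 − 10} = 1/512.
By linearity of expectation: E[X] = C(8, 5) · 2^{1 − 10} = 56 · 1/512 = 7/64.
Numerically: E[X] ≈ 0.109.

E[X] = C(8,5)·2^(1−C(5,2)) = 7/64 ≈ 0.109.


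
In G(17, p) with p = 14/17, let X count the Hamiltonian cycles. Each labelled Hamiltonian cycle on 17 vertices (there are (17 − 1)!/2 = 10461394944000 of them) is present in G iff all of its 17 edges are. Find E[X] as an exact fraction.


K_17 has (17 − 1)!/2 = 10461394944000 labelled Hamiltonian cycles.
For each such Hamiltonian cycle H, let X_H = 1 if all 17 edges of H are present in G. Then P[X_H = 1] = p^{17} = (14/17)^{17} = 30491346729331195904/827240261886336764177.
By linearity: E[X] = Σ_H E[X_H] = 10461394944000 · p^{17} = 10461394944000 · 30491346729331195904/827240261886336764177 = 318982020509976309331579109376000/827240261886336764177.
Numerically: E[X] ≈ 3.856e+11.

E[X] = 10461394944000 · (14/17)^{17} = 318982020509976309331579109376000/827240261886336764177 ≈ 3.856e+11.


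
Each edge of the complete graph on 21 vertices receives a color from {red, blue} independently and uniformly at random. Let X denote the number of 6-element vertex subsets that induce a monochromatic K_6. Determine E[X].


Let X = Σ_S X_S over the C(21, 6) = 54264 subsets S of size 6, where X_S = 1 if the K_6 on S is monochromatic.
For a fixed S, the K_6 on S has C(6, 2) = 15 edges. P[all 15 edges red] = (1/2)^15, and likewise for blue, so P[monochromatic] = 2·(1/2)^15 = 2^{1 − 15} = 1/16384.
By linearity of expectation: E[X] = C(21, 6) · 2^{1 − 15} = 54264 · 1/16384 = 6783/2048.
Numerically: E[X] ≈ 3.31201.

E[X] = C(21,6)·2^(1−C(6,2)) = 6783/2048 ≈ 3.31201.


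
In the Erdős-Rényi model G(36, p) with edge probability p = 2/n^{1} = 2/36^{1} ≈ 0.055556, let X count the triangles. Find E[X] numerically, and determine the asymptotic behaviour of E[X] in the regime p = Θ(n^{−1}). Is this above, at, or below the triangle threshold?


Number of potential triangles: C(36, 3) = 7140.
Each occurs with probability p³ ≈ (0.055556)³ ≈ 1.7146776e-04.
By linearity: E[X] = C(36, 3)·p³ ≈ 7140 · 1.7146776e-04 ≈ 1.22428.
Here α = 1, so p = 2/n is exactly at the triangle threshold p ~ 1/n. Asymptotically E[X] → c³/6 = 2³/6 = 4/3 ≈ 1.33333, a bounded constant. In this regime the triangle count is asymptotically Poisson(c³/6).

E[X] ≈ 1.22428; in regime p = Θ(1/n^{1}) E[X] stays bounded (at the triangle threshold p ~ 1/n).


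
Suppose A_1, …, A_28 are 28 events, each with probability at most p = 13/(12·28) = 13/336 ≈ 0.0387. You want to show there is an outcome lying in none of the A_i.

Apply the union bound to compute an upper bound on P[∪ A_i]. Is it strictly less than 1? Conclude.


Union bound: P[∪_{i=1}^{28} A_i] ≤ Σ_i P[A_i] ≤ 28·p = 28·(13/336) = 13/12.
Numerically: 13/12 ≈ 1.0833.
Is 13/12 < 1? NO.
Since the bound 13/12 is ≥ 1, the union bound is uninformative here; it does NOT by itself certify existence.

28·p = 13/12 ≈ 1.0833; existence NOT certified by the union bound.


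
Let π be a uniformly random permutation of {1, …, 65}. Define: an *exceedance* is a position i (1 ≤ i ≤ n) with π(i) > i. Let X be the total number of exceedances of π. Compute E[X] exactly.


Write X = Σ_{i=1}^{65} X_i, where X_i = 1_{π(i) > i}.
For each fixed i, π(i) is uniform over {1, …, 65} (marginal of a uniform permutation), so P[π(i) > i] = (n − i)/n. Summing: Σ_{i=1}^{65} (n − i)/n = (0 + 1 + … + 64)/65 = 65(65 − 1)/(2·65) = (65 − 1)/2.
Hence E[X] = Σ_{i=1}^{65} (65 − i)/65 = 32 ≈ 32.000.

E[X] = 32 = 32.000.


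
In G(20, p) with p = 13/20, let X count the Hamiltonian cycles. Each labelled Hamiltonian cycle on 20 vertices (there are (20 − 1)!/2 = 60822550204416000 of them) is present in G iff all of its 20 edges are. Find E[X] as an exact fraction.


K_20 has (20 − 1)!/2 = 60822550204416000 labelled Hamiltonian cycles.
For each such Hamiltonian cycle H, let X_H = 1 if all 20 edges of H are present in G. Then P[X_H = 1] = p^{20} = (13/20)^{20} = 19004963774880799438801/104857600000000000000000000.
By linearity of expectation: E[X] = Σ_H E[X_H] = 60822550204416000 · p^{20} = 60822550204416000 · 19004963774880799438801/104857600000000000000000000 = 282209561360057334695429506990221/25600000000000000000.
Numerically: E[X] ≈ 1.1024e+13.

E[X] = 60822550204416000 · (13/20)^{20} = 282209561360057334695429506990221/25600000000000000000 ≈ 1.1024e+13.


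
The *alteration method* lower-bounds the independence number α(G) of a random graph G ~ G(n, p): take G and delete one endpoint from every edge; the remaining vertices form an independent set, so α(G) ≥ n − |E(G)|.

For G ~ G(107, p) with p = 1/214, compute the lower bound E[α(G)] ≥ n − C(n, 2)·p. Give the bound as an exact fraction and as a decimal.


E[|E(G)|] = C(107, 2)·p = 5671 · (1/214) = 53/2.
E[α(G)] ≥ n − E[|E(G)|] = 107 − 53/2 = 161/2.
Numerically: ≈ 80.500.
(This is only a lower bound; the true E[α(G)] may be larger.)

E[α(G)] ≥ 161/2 ≈ 80.500.


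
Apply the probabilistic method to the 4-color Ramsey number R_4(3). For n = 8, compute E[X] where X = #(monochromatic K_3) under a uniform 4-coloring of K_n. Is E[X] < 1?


E[X] = C(8, 3) · 4^{1 − 3} = 56 · 4^{−2} = 56/16.
As a reduced fraction: E[X] = 7/2 ≈ 3.50000.
Is E[X] < 1? NO.
Since E[X] ≥ 1, the first-moment bound is inconclusive at n = 8; it does NOT by itself certify R_4(3) > 8.

E[X] = 7/2 ≈ 3.50000; E[X] ≥ 1; first-moment method inconclusive here.


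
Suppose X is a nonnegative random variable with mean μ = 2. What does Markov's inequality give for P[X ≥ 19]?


μ = E[X] = 2, a = 19.
Markov: P[X ≥ 19] ≤ μ/a = (2)/19 = 2/19.
Numerically: ≈ 0.105.
(Since a = 19 > μ = 2.000, the bound 2/19 is < 1 and informative.)

P[X ≥ 19] ≤ 2/19 ≈ 0.105.


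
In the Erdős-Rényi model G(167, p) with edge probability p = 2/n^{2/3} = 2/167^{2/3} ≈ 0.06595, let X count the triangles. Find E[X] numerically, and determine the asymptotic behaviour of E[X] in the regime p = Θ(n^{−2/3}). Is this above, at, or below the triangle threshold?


Number of potential triangles: C(167, 3) = 762355.
Each occurs with probability p³ ≈ (0.06595)³ ≈ 2.868514e-04.
By linearity: E[X] = C(167, 3)·p³ ≈ 762355 · 2.868514e-04 ≈ 218.6826.
Since α = 2/3 < 1, p = c/n^{2/3} ≫ 1/n is above the triangle threshold p ~ 1/n. Asymptotically E[X] ~ (c³/6)·n^{3(1−α)} = (2³/6)·n^{1} → ∞; triangles are abundant w.h.p.

E[X] ≈ 218.6826; in regime p = Θ(1/n^{2/3}) E[X] diverges (above the triangle threshold p ~ 1/n).


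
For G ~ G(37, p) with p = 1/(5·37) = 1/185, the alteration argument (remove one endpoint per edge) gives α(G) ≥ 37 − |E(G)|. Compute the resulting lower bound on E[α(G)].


E[|E(G)|] = C(37, 2)·p = 666 · (1/185) = 18/5.
E[α(G)] ≥ n − E[|E(G)|] = 37 − 18/5 = 167/5.
Numerically: ≈ 33.40000.
(This is only a lower bound; the true E[α(G)] may be larger.)

E[α(G)] ≥ 167/5 ≈ 33.40000.


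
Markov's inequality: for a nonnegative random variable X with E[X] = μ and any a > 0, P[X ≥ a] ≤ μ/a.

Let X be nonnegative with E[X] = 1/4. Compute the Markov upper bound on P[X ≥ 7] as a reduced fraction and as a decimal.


μ = E[X] = 1/4, a = 7.
Markov: P[X ≥ 7] ≤ μ/a = (1/4)/7 = 1/28.
Numerically: ≈ 0.03571.
(Since a = 7 > μ = 0.25000, the bound 1/28 is < 1 and informative.)

P[X ≥ 7] ≤ 1/28 ≈ 0.03571.


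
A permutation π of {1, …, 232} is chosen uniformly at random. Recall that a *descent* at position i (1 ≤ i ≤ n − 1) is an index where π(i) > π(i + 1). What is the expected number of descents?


Write X = Σ X_I over i = 1, …, 231, with X_I the indicator of one descent.
There are 231 indicators.
For each fixed i, the pair (π(i), π(i+1)) is a uniformly random ordered pair of distinct values from {1, …, 232}; by symmetry P[π(i) > π(i+1)] = 1/2.
By linearity: E[X] = 231 · (1/2) = (232 − 1) · (1/2) = 231/2 ≈ 115.5000.

E[X] = 231/2 = 115.5000.


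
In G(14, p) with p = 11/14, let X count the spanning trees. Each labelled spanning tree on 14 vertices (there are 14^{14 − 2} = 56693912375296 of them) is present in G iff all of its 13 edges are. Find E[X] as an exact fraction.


K_14 has 14^{14 − 2} = 56693912375296 labelled spanning trees.
For each such spanning tree H, let X_H = 1 if all 13 edges of H are present in G. Then P[X_H = 1] = p^{13} = (11/14)^{13} = 34522712143931/793714773254144.
By linearity: E[X] = Σ_H E[X_H] = 56693912375296 · p^{13} = 56693912375296 · 34522712143931/793714773254144 = 34522712143931/14.
Numerically: E[X] ≈ 2.466e+12.

E[X] = 56693912375296 · (11/14)^{13} = 34522712143931/14 ≈ 2.466e+12.


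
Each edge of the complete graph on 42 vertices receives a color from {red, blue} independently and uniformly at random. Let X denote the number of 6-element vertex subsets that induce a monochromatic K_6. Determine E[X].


Let X = Σ_S X_S over the C(42, 6) = 5245786 subsets S of size 6, where X_S = 1 if the K_6 on S is monochromatic.
For a fixed S, the K_6 on S has C(6, 2) = 15 edges. P[all 15 edges red] = (1/2)^15, and likewise for blue, so P[monochromatic] = 2·(1/2)^15 = 2^{1 − 15} = 1/16384.
Summing: E[X] = C(42, 6) · 2^{1 − 15} = 5245786 · 1/16384 = 2622893/8192.
Numerically: E[X] ≈ 320.177.

E[X] = C(42,6)·2^(1−C(6,2)) = 2622893/8192 ≈ 320.177.


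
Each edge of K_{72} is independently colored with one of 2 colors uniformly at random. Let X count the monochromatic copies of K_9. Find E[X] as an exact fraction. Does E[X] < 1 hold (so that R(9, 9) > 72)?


E[X] = C(72, 9) · 2^{1 − 36} = 85113005120 · 2^{−35} = 85113005120/34359738368.
As a reduced fraction: E[X] = 1329890705/536870912 ≈ 2.47711.
Is E[X] < 1? NO.
Since E[X] ≥ 1, the first-moment bound is inconclusive at n = 72; it does NOT by itself certify R(9, 9) > 72.

E[X] = 1329890705/536870912 ≈ 2.47711; E[X] ≥ 1; first-moment method inconclusive here.


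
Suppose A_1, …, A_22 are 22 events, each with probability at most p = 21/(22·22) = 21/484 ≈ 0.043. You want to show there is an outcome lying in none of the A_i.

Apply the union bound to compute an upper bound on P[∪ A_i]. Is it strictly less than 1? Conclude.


Union bound: P[∪_{i=1}^{22} A_i] ≤ Σ_i P[A_i] ≤ 22·p = 22·(21/484) = 21/22.
Numerically: 21/22 ≈ 0.955.
Is 21/22 < 1? YES.
Since P[∪ A_i] ≤ 21/22 < 1, the complement has P[∩ A_i^c] ≥ 1 − 21/22 = 1/22 > 0, so some outcome avoids every A_i.

22·p = 21/22 ≈ 0.955; existence CERTIFIED by the union bound.


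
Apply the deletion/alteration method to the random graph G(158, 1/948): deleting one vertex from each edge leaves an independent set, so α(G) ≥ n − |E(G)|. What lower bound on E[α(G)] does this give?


E[|E(G)|] = C(158, 2)·p = 12403 · (1/948) = 157/12.
E[α(G)] ≥ n − E[|E(G)|] = 158 − 157/12 = 1739/12.
Numerically: ≈ 144.91667.
(This is only a lower bound; the true E[α(G)] may be larger.)

E[α(G)] ≥ 1739/12 ≈ 144.91667.


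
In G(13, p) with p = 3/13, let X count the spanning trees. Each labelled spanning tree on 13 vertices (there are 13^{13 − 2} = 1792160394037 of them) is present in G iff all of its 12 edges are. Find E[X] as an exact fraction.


K_13 has 13^{13 − 2} = 1792160394037 labelled spanning trees.
For each such spanning tree H, let X_H = 1 if all 12 edges of H are present in G. Then P[X_H = 1] = p^{12} = (3/13)^{12} = 531441/23298085122481.
By linearity of expectation: E[X] = Σ_H E[X_H] = 1792160394037 · p^{12} = 1792160394037 · 531441/23298085122481 = 531441/13.
Numerically: E[X] ≈ 40880.1.

E[X] = 1792160394037 · (3/13)^{12} = 531441/13 ≈ 40880.1.


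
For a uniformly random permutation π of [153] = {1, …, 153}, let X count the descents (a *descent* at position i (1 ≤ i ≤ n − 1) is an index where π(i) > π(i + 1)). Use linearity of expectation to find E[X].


Write X = Σ X_I over i = 1, …, 152, with X_I the indicator of one descent.
There are 152 indicators.
For each fixed i, the pair (π(i), π(i+1)) is a uniformly random ordered pair of distinct values from {1, …, 153}; by symmetry P[π(i) > π(i+1)] = 1/2.
By linearity: E[X] = 152 · (1/2) = (153 − 1) · (1/2) = 76 ≈ 76.00000.

E[X] = 76 = 76.00000.


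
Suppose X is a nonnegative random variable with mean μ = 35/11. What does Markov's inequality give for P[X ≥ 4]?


μ = E[X] = 35/11, a = 4.
Markov: P[X ≥ 4] ≤ μ/a = (35/11)/4 = 35/44.
Numerically: ≈ 0.7955.
(Since a = 4 > μ = 3.1818, the bound 35/44 is < 1 and informative.)

P[X ≥ 4] ≤ 35/44 ≈ 0.7955.


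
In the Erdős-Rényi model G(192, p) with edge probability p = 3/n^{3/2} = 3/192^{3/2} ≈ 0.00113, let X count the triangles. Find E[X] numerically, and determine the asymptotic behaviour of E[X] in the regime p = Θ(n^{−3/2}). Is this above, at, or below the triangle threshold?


Number of potential triangles: C(192, 3) = 1161280.
Each occurs with probability p³ ≈ (0.00113)³ ≈ 1.43386e-09.
By linearity: E[X] = C(192, 3)·p³ ≈ 1161280 · 1.43386e-09 ≈ 0.002.
Since α = 3/2 > 1, p = c/n^{3/2} = o(1/n) is below the triangle threshold p ~ 1/n. Asymptotically E[X] ~ (c³/6)·n^{3(1−α)} = (3³/6)·n^{-1.5} → 0, so by Markov's inequality G has no triangles w.h.p.

E[X] ≈ 0.002; in regime p = Θ(1/n^{3/2}) E[X] tends to 0 (below the triangle threshold p ~ 1/n).


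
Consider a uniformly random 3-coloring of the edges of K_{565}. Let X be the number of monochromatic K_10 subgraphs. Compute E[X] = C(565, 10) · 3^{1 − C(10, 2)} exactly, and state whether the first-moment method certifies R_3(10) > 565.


E[X] = C(565, 10) · 3^{1 − 45} = 843210704398024361828 · 3^{−44} = 843210704398024361828/984770902183611232881.
As a reduced fraction: E[X] = 843210704398024361828/984770902183611232881 ≈ 0.8562506.
Is E[X] < 1? YES.
Since E[X] < 1, there exists a 3-coloring of K_{565} with no monochromatic K_10; hence R_3(10) > 565.

E[X] = 843210704398024361828/984770902183611232881 ≈ 0.8562506; E[X] < 1, so R_3(10) > 565.


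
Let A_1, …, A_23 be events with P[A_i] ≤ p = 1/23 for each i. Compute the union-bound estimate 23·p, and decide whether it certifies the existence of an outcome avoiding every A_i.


Union bound: P[∪_{i=1}^{23} A_i] ≤ Σ_i P[A_i] ≤ 23·p = 23·(1/23) = 1.
Numerically: 1 ≈ 1.00000.
Is 1 < 1? NO.
Since the bound 1 is ≥ 1, the union bound is uninformative here; it does NOT by itself certify existence.

23·p = 1 ≈ 1.00000; existence NOT certified by the union bound.


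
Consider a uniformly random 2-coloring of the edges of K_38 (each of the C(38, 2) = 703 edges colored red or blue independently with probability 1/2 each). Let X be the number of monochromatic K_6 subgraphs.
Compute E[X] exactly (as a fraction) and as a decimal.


Let X = Σ_S X_S over the C(38, 6) = 2760681 subsets S of size 6, where X_S = 1 if the K_6 on S is monochromatic.
For a fixed S, the K_6 on S has C(6, 2) = 15 edges. P[all 15 edges red] = (1/2)^15, and likewise for blue, so P[monochromatic] = 2·(1/2)^15 = 2^{1 − 15} = 1/16384.
By linearity of expectation: E[X] = C(38, 6) · 2^{1 − 15} = 2760681 · 1/16384 = 2760681/16384.
Numerically: E[X] ≈ 168.49860.

E[X] = C(38,6)·2^(1−C(6,2)) = 2760681/16384 ≈ 168.49860.


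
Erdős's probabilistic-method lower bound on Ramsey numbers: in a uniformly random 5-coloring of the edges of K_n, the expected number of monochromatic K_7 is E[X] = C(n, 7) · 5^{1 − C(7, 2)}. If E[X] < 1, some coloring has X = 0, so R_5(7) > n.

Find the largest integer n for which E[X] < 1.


We need C(n, 7) · 5^{1 − 21} < 1, i.e. C(n, 7) < 5^{21 − 1} = 95367431640625.
Check values of n near the boundary:
  n = 333: C(333, 7) = 84549532139028; 84549532139028 < 95367431640625? YES
  n = 334: C(334, 7) = 86359460961576; 86359460961576 < 95367431640625? YES
  n = 335: C(335, 7) = 88202498238195; 88202498238195 < 95367431640625? YES
  n = 336: C(336, 7) = 90079147136880; 90079147136880 < 95367431640625? YES
  n = 337: C(337, 7) = 91989916924632; 91989916924632 < 95367431640625? YES
  n = 338: C(338, 7) = 93935323022736; 93935323022736 < 95367431640625? YES
  n = 339: C(339, 7) = 95915887062372; 95915887062372 < 95367431640625? NO
  n = 340: C(340, 7) = 97932136940560; 97932136940560 < 95367431640625? NO
The largest n with C(n, 7) < 95367431640625 is n = 338 (where E[X] = 93935323022736/95367431640625 ≈ 0.9849833). Hence R_5(7) > 338, i.e. R_5(7) ≥ 339.

Largest n = 338; hence R_5(7) > 338.


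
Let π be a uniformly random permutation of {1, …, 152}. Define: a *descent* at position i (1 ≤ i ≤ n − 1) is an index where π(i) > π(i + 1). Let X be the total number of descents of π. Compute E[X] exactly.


Write X = Σ X_I over i = 1, …, 151, with X_I the indicator of one descent.
There are 151 indicators.
For each fixed i, the pair (π(i), π(i+1)) is a uniformly random ordered pair of distinct values from {1, …, 152}; by symmetry P[π(i) > π(i+1)] = 1/2.
By linearity: E[X] = 151 · (1/2) = (152 − 1) · (1/2) = 151/2 ≈ 75.5000.

E[X] = 151/2 = 75.5000.


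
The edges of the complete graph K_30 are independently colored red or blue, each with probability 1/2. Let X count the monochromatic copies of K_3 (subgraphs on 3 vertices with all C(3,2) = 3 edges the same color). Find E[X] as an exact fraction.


Let X = Σ_S X_S over the C(30, 3) = 4060 subsets S of size 3, where X_S = 1 if the K_3 on S is monochromatic.
For a fixed S, the K_3 on S has C(3, 2) = 3 edges. P[all 3 edges red] = (1/2)^3, and likewise for blue, so P[monochromatic] = 2·(1/2)^3 = 2^{1 − 3} = 1/4.
By linearity of expectation: E[X] = C(30, 3) · 2^{1 − 3} = 4060 · 1/4 = 1015.
Numerically: E[X] ≈ 1015.0000.

E[X] = C(30,3)·2^(1−C(3,2)) = 1015 ≈ 1015.0000.


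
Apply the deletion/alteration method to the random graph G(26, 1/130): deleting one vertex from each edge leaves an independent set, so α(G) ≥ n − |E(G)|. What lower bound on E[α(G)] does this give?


E[|E(G)|] = C(26, 2)·p = 325 · (1/130) = 5/2.
E[α(G)] ≥ n − E[|E(G)|] = 26 − 5/2 = 47/2.
Numerically: ≈ 23.500.
(This is only a lower bound; the true E[α(G)] may be larger.)

E[α(G)] ≥ 47/2 ≈ 23.500.


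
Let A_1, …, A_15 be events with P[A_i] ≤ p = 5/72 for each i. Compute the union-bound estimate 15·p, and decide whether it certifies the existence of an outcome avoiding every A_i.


Union bound: P[∪_{i=1}^{15} A_i] ≤ Σ_i P[A_i] ≤ 15·p = 15·(5/72) = 25/24.
Numerically: 25/24 ≈ 1.0417.
Is 25/24 < 1? NO.
Since the bound 25/24 is ≥ 1, the union bound is uninformative here; it does NOT by itself certify existence.

15·p = 25/24 ≈ 1.0417; existence NOT certified by the union bound.


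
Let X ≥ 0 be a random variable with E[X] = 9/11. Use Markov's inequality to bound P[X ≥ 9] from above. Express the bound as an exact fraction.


μ = E[X] = 9/11, a = 9.
Markov: P[X ≥ 9] ≤ μ/a = (9/11)/9 = 1/11.
Numerically: ≈ 0.090909.
(Since a = 9 > μ = 0.818182, the bound 1/11 is < 1 and informative.)

P[X ≥ 9] ≤ 1/11 ≈ 0.090909.


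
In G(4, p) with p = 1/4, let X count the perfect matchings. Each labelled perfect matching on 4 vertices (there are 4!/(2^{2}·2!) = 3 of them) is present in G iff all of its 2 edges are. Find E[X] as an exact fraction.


K_4 has 4!/(2^{2}·2!) = 3 labelled perfect matchings.
For each such perfect matching H, let X_H = 1 if all 2 edges of H are present in G. Then P[X_H = 1] = p^{2} = (1/4)^{2} = 1/16.
By linearity: E[X] = Σ_H E[X_H] = 3 · p^{2} = 3 · 1/16 = 3/16.
Numerically: E[X] ≈ 0.1875.

E[X] = 3 · (1/4)^{2} = 3/16 ≈ 0.1875.


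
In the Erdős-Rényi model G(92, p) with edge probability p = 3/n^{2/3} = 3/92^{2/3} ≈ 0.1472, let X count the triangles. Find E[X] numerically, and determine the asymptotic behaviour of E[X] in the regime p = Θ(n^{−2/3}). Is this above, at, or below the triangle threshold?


Number of potential triangles: C(92, 3) = 125580.
Each occurs with probability p³ ≈ (0.1472)³ ≈ 3.189981e-03.
By linearity: E[X] = C(92, 3)·p³ ≈ 125580 · 3.189981e-03 ≈ 400.5978.
Since α = 2/3 < 1, p = c/n^{2/3} ≫ 1/n is above the triangle threshold p ~ 1/n. Asymptotically E[X] ~ (c³/6)·n^{3(1−α)} = (3³/6)·n^{1} → ∞; triangles are abundant w.h.p.

E[X] ≈ 400.5978; in regime p = Θ(1/n^{2/3}) E[X] diverges (above the triangle threshold p ~ 1/n).


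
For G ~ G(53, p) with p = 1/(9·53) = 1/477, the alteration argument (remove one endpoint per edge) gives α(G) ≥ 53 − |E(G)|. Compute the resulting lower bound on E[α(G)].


E[|E(G)|] = C(53, 2)·p = 1378 · (1/477) = 26/9.
E[α(G)] ≥ n − E[|E(G)|] = 53 − 26/9 = 451/9.
Numerically: ≈ 50.111.
(This is only a lower bound; the true E[α(G)] may be larger.)

E[α(G)] ≥ 451/9 ≈ 50.111.


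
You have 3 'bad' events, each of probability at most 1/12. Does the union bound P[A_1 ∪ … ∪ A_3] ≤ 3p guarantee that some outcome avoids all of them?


Union bound: P[∪_{i=1}^{3} A_i] ≤ Σ_i P[A_i] ≤ 3·p = 3·(1/12) = 1/4.
Numerically: 1/4 ≈ 0.250.
Is 1/4 < 1? YES.
Since P[∪ A_i] ≤ 1/4 < 1, the complement has P[∩ A_i^c] ≥ 1 − 1/4 = 3/4 > 0, so some outcome avoids every A_i.

3·p = 1/4 ≈ 0.250; existence CERTIFIED by the union bound.


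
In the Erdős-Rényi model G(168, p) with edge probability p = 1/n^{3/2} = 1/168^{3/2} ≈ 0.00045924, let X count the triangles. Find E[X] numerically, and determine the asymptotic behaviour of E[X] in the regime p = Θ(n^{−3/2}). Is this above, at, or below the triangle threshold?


Number of potential triangles: C(168, 3) = 776216.
Each occurs with probability p³ ≈ (0.00045924)³ ≈ 9.6851919e-11.
By linearity: E[X] = C(168, 3)·p³ ≈ 776216 · 9.6851919e-11 ≈ 0.00008.
Since α = 3/2 > 1, p = c/n^{3/2} = o(1/n) is below the triangle threshold p ~ 1/n. Asymptotically E[X] ~ (c³/6)·n^{3(1−α)} = (1³/6)·n^{-1.5} → 0, so by Markov's inequality G has no triangles w.h.p.

E[X] ≈ 0.00008; in regime p = Θ(1/n^{3/2}) E[X] tends to 0 (below the triangle threshold p ~ 1/n).


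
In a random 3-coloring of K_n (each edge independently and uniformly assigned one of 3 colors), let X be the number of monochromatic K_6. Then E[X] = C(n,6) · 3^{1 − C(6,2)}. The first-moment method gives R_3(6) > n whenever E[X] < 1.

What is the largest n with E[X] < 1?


We need C(n, 6) · 3^{1 − 15} < 1, i.e. C(n, 6) < 3^{15 − 1} = 4782969.
Check values of n near the boundary:
  n = 35: C(35, 6) = 1623160; 1623160 < 4782969? YES
  n = 36: C(36, 6) = 1947792; 1947792 < 4782969? YES
  n = 37: C(37, 6) = 2324784; 2324784 < 4782969? YES
  n = 38: C(38, 6) = 2760681; 2760681 < 4782969? YES
  n = 39: C(39, 6) = 3262623; 3262623 < 4782969? YES
  n = 40: C(40, 6) = 3838380; 3838380 < 4782969? YES
  n = 41: C(41, 6) = 4496388; 4496388 < 4782969? YES
  n = 42: C(42, 6) = 5245786; 5245786 < 4782969? NO
  n = 43: C(43, 6) = 6096454; 6096454 < 4782969? NO
The largest n with C(n, 6) < 4782969 is n = 41 (where E[X] = 1498796/1594323 ≈ 0.94008). Hence R_3(6) > 41, i.e. R_3(6) ≥ 42.

Largest n = 41; hence R_3(6) > 41.
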